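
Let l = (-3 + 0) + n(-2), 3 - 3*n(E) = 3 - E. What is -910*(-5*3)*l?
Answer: -50050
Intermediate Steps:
n(E) = E/3 (n(E) = 1 - (3 - E)/3 = 1 + (-1 + E/3) = E/3)
l = -11/3 (l = (-3 + 0) + (⅓)*(-2) = -3 - ⅔ = -11/3 ≈ -3.6667)
-910*(-5*3)*l = -910*(-5*3)*(-11)/3 = -(-13650)*(-11)/3 = -910*55 = -50050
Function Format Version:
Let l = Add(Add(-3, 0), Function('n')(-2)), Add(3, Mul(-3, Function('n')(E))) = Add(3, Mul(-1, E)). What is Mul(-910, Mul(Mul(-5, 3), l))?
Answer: -50050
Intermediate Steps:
Function('n')(E) = Mul(Rational(1, 3), E) (Function('n')(E) = Add(1, Mul(Rational(-1, 3), Add(3, Mul(-1, E)))) = Add(1, Add(-1, Mul(Rational(1, 3), E))) = Mul(Rational(1, 3), E))
l = Rational(-11, 3) (l = Add(Add(-3, 0), Mul(Rational(1, 3), -2)) = Add(-3, Rational(-2, 3)) = Rational(-11, 3) ≈ -3.6667)
Mul(-910, Mul(Mul(-5, 3), l)) = Mul(-910, Mul(Mul(-5, 3), Rational(-11, 3))) = Mul(-910, Mul(-15, Rational(-11, 3))) = Mul(-910, 55) = -50050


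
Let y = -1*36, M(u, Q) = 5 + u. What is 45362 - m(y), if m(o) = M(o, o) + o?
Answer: 45429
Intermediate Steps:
y = -36
m(o) = 5 + 2*o (m(o) = (5 + o) + o = 5 + 2*o)
45362 - m(y) = 45362 - (5 + 2*(-36)) = 45362 - (5 - 72) = 45362 - 1*(-67) = 45362 + 67 = 45429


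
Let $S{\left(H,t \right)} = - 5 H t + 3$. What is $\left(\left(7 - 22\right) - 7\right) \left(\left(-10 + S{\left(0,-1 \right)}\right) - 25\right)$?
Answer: $704$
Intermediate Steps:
$S{\left(H,t \right)} = 3 - 5 H t$ ($S{\left(H,t \right)} = - 5 H t + 3 = 3 - 5 H t$)
$\left(\left(7 - 22\right) - 7\right) \left(\left(-10 + S{\left(0,-1 \right)}\right) - 25\right) = \left(\left(7 - 22\right) - 7\right) \left(\left(-10 + \left(3 - 0 \left(-1\right)\right)\right) - 25\right) = \left(-15 - 7\right) \left(\left(-10 + \left(3 + 0\right)\right) - 25\right) = - 22 \left(\left(-10 + 3\right) - 25\right) = - 22 \left(-7 - 25\right) = \left(-22\right) \left(-32\right) = 704$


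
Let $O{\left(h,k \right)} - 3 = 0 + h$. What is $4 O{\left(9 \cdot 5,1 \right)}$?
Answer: $192$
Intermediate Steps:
$O{\left(h,k \right)} = 3 + h$ ($O{\left(h,k \right)} = 3 + \left(0 + h\right) = 3 + h$)
$4 O{\left(9 \cdot 5,1 \right)} = 4 \left(3 + 9 \cdot 5\right) = 4 \left(3 + 45\right) = 4 \cdot 48 = 192$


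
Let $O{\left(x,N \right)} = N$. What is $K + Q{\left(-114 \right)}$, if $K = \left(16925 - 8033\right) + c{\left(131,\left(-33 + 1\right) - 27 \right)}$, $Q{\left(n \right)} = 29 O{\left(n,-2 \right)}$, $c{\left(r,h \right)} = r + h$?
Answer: $8906$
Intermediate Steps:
$c{\left(r,h \right)} = h + r$
$Q{\left(n \right)} = -58$ ($Q{\left(n \right)} = 29 \left(-2\right) = -58$)
$K = 8964$ ($K = \left(16925 - 8033\right) + \left(\left(\left(-33 + 1\right) - 27\right) + 131\right) = 8892 + \left(\left(-32 - 27\right) + 131\right) = 8892 + \left(-59 + 131\right) = 8892 + 72 = 8964$)
$K + Q{\left(-114 \right)} = 8964 - 58 = 8906$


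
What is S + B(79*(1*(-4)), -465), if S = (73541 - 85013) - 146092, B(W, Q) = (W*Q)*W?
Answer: -46590604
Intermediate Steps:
B(W, Q) = Q*W² (B(W, Q) = (Q*W)*W = Q*W²)
S = -157564 (S = -11472 - 146092 = -157564)
S + B(79*(1*(-4)), -465) = -157564 - 465*(79*(1*(-4)))² = -157564 - 465*(79*(-4))² = -157564 - 465*(-316)² = -157564 - 465*99856 = -157564 - 46433040 = -46590604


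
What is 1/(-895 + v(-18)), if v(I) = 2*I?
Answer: -1/931 ≈ -0.0010741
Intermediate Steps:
1/(-895 + v(-18)) = 1/(-895 + 2*(-18)) = 1/(-895 - 36) = 1/(-931) = -1/931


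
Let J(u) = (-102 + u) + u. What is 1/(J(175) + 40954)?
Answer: 1/41202 ≈ 2.4271e-5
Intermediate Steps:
J(u) = -102 + 2*u
1/(J(175) + 40954) = 1/((-102 + 2*175) + 40954) = 1/((-102 + 350) + 40954) = 1/(248 + 40954) = 1/41202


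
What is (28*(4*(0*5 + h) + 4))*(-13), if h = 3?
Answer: -5824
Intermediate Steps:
(28*(4*(0*5 + h) + 4))*(-13) = (28*(4*(0*5 + 3) + 4))*(-13) = (28*(4*(0 + 3) + 4))*(-13) = (28*(4*3 + 4))*(-13) = (28*(12 + 4))*(-13) = (28*16)*(-13) = 448*(-13) = -5824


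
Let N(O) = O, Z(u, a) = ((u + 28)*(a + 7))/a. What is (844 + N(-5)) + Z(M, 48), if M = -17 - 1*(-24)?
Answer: 42197/48 ≈ 879.10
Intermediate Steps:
M = 7 (M = -17 + 24 = 7)
Z(u, a) = (7 + a)*(28 + u)/a (Z(u, a) = ((28 + u)*(7 + a))/a = ((7 + a)*(28 + u))/a = (7 + a)*(28 + u)/a)
(844 + N(-5)) + Z(M, 48) = (844 - 5) + (196 + 7*7 + 48*(28 + 7))/48 = 839 + (196 + 49 + 48*35)/48 = 839 + (196 + 49 + 1680)/48 = 839 + (1/48)*1925 = 839 + 1925/48 = 42197/48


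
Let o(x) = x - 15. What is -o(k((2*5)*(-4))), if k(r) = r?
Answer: 55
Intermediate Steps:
o(x) = -15 + x
-o(k((2*5)*(-4))) = -(-15 + (2*5)*(-4)) = -(-15 + 10*(-4)) = -(-15 - 40) = -1*(-55) = 55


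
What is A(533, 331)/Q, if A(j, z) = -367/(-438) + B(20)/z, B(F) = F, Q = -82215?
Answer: -130237/11919366270 ≈ -1.0927e-5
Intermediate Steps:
A(j, z) = 367/438 + 20/z (A(j, z) = -367/(-438) + 20/z = -367*(-1/438) + 20/z = 367/438 + 20/z)
A(533, 331)/Q = (367/438 + 20/331)/(-82215) = (367/438 + 20*(1/331))*(-1/82215) = (367/438 + 20/331)*(-1/82215) = (130237/144978)*(-1/82215) = -130237/11919366270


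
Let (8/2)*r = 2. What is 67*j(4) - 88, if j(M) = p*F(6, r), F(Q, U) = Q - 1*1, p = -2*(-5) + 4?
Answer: 4602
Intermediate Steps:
p = 14 (p = 10 + 4 = 14)
r = ½ (r = (¼)*2 = ½ ≈ 0.50000)
F(Q, U) = -1 + Q (F(Q, U) = Q - 1 = -1 + Q)
j(M) = 70 (j(M) = 14*(-1 + 6) = 14*5 = 70)
67*j(4) - 88 = 67*70 - 88 = 4690 - 88 = 4602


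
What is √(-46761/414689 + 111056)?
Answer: 17*√546139268063/37699 ≈ 333.25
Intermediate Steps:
√(-46761/414689 + 111056) = √(-46761*1/414689 + 111056) = √(-4251/37699 + 111056) = √(4186695893/37699) = 17*√546139268063/37699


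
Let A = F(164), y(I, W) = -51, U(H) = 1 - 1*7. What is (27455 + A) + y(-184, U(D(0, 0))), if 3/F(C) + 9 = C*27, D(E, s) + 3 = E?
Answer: 40366093/1473 ≈ 27404.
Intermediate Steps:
D(E, s) = -3 + E
U(H) = -6 (U(H) = 1 - 7 = -6)
F(C) = 3/(-9 + 27*C) (F(C) = 3/(-9 + C*27) = 3/(-9 + 27*C))
A = 1/1473 (A = 1/(3*(-1 + 3*164)) = 1/(3*(-1 + 492)) = (1/3)/491 = (1/3)*(1/491) = 1/1473 ≈ 0.00067889)
(27455 + A) + y(-184, U(D(0, 0))) = (27455 + 1/1473) - 51 = 40441216/1473 - 51 = 40366093/1473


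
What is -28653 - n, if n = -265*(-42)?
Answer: -39783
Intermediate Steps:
n = 11130
-28653 - n = -28653 - 1*11130 = -28653 - 11130 = -39783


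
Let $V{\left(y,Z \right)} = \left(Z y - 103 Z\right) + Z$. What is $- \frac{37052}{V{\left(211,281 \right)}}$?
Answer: $- \frac{37052}{30629} \approx -1.2097$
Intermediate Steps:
$V{\left(y,Z \right)} = - 102 Z + Z y$ ($V{\left(y,Z \right)} = \left(- 103 Z + Z y\right) + Z = - 102 Z + Z y$)
$- \frac{37052}{V{\left(211,281 \right)}} = - \frac{37052}{281 \left(-102 + 211\right)} = - \frac{37052}{281 \cdot 109} = - \frac{37052}{30629}$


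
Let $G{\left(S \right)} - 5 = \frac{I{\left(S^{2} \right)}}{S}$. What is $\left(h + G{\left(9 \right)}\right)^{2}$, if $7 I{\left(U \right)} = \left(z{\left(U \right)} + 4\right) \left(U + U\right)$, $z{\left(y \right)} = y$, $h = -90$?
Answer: $\frac{874225}{49} \approx 17841.0$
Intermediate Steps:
$I{\left(U \right)} = \frac{2 U \left(4 + U\right)}{7}$ ($I{\left(U \right)} = \frac{\left(U + 4\right) \left(U + U\right)}{7} = \frac{\left(4 + U\right) 2 U}{7} = \frac{2 U \left(4 + U\right)}{7}$)
$G{\left(S \right)} = 5 + \frac{2 S \left(4 + S^{2}\right)}{7}$ ($G{\left(S \right)} = 5 + \frac{\frac{2}{7} S^{2} \left(4 + S^{2}\right)}{S} = 5 + \frac{2 S \left(4 + S^{2}\right)}{7}$)
$\left(h + G{\left(9 \right)}\right)^{2} = \left(-90 + \left(5 + \frac{2}{7} \cdot 9 \left(4 + 9^{2}\right)\right)\right)^{2} = \left(-90 + \left(5 + \frac{2}{7} \cdot 9 \left(4 + 81\right)\right)\right)^{2} = \left(-90 + \left(5 + \frac{2}{7} \cdot 9 \cdot 85\right)\right)^{2} = \left(-90 + \left(5 + \frac{1530}{7}\right)\right)^{2} = \left(-90 + \frac{1565}{7}\right)^{2} = \left(\frac{935}{7}\right)^{2} = \frac{874225}{49}$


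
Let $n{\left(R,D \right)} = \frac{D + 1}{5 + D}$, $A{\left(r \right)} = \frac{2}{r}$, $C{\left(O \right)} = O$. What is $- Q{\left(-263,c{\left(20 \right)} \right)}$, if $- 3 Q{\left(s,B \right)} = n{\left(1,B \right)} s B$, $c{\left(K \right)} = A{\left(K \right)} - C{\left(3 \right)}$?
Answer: $- \frac{144913}{630} \approx -230.02$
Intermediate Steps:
$n{\left(R,D \right)} = \frac{1 + D}{5 + D}$
$c{\left(K \right)} = -3 + \frac{2}{K}$ ($c{\left(K \right)} = \frac{2}{K} - 3 = -3 + \frac{2}{K}$)
$Q{\left(s,B \right)} = - \frac{B s \left(1 + B\right)}{3 \left(5 + B\right)}$ ($Q{\left(s,B \right)} = - \frac{\frac{1 + B}{5 + B} s B}{3} = - \frac{\frac{s \left(1 + B\right)}{5 + B} B}{3} = - \frac{B s \frac{1}{5 + B} \left(1 + B\right)}{3} = - \frac{B s \left(1 + B\right)}{3 \left(5 + B\right)}$)
$- Q{\left(-263,c{\left(20 \right)} \right)} = - \frac{\left(-1\right) \left(-3 + \frac{2}{20}\right) \left(-263\right) \left(1 - \left(3 - \frac{2}{20}\right)\right)}{15 + 3 \left(-3 + \frac{2}{20}\right)} = - \frac{\left(-1\right) \left(-3 + 2 \cdot \frac{1}{20}\right) \left(-263\right) \left(1 + \left(-3 + 2 \cdot \frac{1}{20}\right)\right)}{15 + 3 \left(-3 + 2 \cdot \frac{1}{20}\right)} = - \frac{\left(-1\right) \left(-3 + \frac{1}{10}\right) \left(-263\right) \left(1 + \left(-3 + \frac{1}{10}\right)\right)}{15 + 3 \left(-3 + \frac{1}{10}\right)} = - \frac{\left(-1\right) \left(-29\right) \left(-263\right) \left(1 - \frac{29}{10}\right)}{10 \left(15 + 3 \left(- \frac{29}{10}\right)\right)} = - \frac{\left(-1\right) \left(-29\right) \left(-263\right) \left(-19\right)}{10 \left(15 - \frac{87}{10}\right) 10} = - \frac{\left(-1\right) \left(-29\right) \left(-263\right) \left(-19\right)}{10 \cdot \frac{63}{10} \cdot 10} = - \frac{\left(-1\right) \left(-29\right) \left(-263\right) 10 \left(-19\right)}{10 \cdot 63 \cdot 10} = \left(-1\right) \frac{144913}{630} = - \frac{144913}{630}$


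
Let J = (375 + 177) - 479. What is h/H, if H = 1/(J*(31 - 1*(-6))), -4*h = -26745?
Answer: 72238245/4 ≈ 1.8060e+7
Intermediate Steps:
h = 26745/4 (h = -¼*(-26745) = 26745/4 ≈ 6686.3)
J = 73 (J = 552 - 479 = 73)
H = 1/2701 (H = 1/(73*(31 - 1*(-6))) = 1/(73*(31 + 6)) = 1/(73*37) = 1/2701 ≈ 0.00037023)
h/H = 26745/(4*(1/2701)) = (26745/4)*2701 = 72238245/4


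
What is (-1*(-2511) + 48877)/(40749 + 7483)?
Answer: 12847/12058 ≈ 1.0654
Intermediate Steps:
(-1*(-2511) + 48877)/(40749 + 7483) = (2511 + 48877)/48232 = 51388*(1/48232) = 12847/12058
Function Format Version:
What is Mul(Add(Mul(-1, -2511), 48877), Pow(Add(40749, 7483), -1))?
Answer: Rational(12847, 12058) ≈ 1.0654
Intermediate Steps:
Mul(Add(Mul(-1, -2511), 48877), Pow(Add(40749, 7483), -1)) = Mul(Add(2511, 48877), Pow(48232, -1)) = Mul(51388, Rational(1, 48232)) = Rational(12847, 12058)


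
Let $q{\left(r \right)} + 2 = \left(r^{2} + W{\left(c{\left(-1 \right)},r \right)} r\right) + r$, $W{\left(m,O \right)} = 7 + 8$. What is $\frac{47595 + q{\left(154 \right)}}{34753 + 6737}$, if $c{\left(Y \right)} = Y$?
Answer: $\frac{8197}{4610} \approx 1.7781$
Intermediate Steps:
$W{\left(m,O \right)} = 15$
$q{\left(r \right)} = -2 + r^{2} + 16 r$ ($q{\left(r \right)} = -2 + \left(\left(r^{2} + 15 r\right) + r\right) = -2 + \left(r^{2} + 16 r\right) = -2 + r^{2} + 16 r$)
$\frac{47595 + q{\left(154 \right)}}{34753 + 6737} = \frac{47595 + \left(-2 + 154^{2} + 16 \cdot 154\right)}{34753 + 6737} = \frac{47595 + \left(-2 + 23716 + 2464\right)}{41490} = \left(47595 + 26178\right) \frac{1}{41490} = 73773 \cdot \frac{1}{41490} = \frac{8197}{4610}$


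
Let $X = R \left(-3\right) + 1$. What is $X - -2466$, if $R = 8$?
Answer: $2443$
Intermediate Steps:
$X = -23$ ($X = 8 \left(-3\right) + 1 = -24 + 1 = -23$)
$X - -2466 = -23 - -2466 = -23 + 2466 = 2443$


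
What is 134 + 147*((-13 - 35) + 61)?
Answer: 2045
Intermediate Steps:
134 + 147*((-13 - 35) + 61) = 134 + 147*(-48 + 61) = 134 + 147*13 = 134 + 1911 = 2045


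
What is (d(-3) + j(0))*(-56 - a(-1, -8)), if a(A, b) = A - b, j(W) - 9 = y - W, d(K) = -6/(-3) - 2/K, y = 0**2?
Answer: -735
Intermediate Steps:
y = 0
d(K) = 2 - 2/K (d(K) = -6*(-1/3) - 2/K = 2 - 2/K)
j(W) = 9 - W (j(W) = 9 + (0 - W) = 9 - W)
(d(-3) + j(0))*(-56 - a(-1, -8)) = ((2 - 2/(-3)) + (9 - 1*0))*(-56 - (-1 - 1*(-8))) = ((2 - 2*(-1/3)) + (9 + 0))*(-56 - (-1 + 8)) = ((2 + 2/3) + 9)*(-56 - 1*7) = (8/3 + 9)*(-56 - 7) = (35/3)*(-63) = -735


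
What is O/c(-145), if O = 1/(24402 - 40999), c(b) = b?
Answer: 1/2406565 ≈ 4.1553e-7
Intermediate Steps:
O = -1/16597 (O = 1/(-16597) = -1/16597 ≈ -6.0252e-5)
O/c(-145) = -1/16597/(-145) = -1/16597*(-1/145) = 1/2406565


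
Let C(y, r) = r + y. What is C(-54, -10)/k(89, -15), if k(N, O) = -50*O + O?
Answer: -64/735 ≈ -0.087075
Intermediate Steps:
k(N, O) = -49*O
C(-54, -10)/k(89, -15) = (-10 - 54)/((-49*(-15))) = -64/735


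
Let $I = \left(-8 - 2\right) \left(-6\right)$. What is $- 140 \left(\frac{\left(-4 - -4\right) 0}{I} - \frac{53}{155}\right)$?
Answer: $\frac{1484}{31} \approx 47.871$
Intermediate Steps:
$I = 60$ ($I = \left(-10\right) \left(-6\right) = 60$)
$- 140 \left(\frac{\left(-4 - -4\right) 0}{I} - \frac{53}{155}\right) = - 140 \left(\frac{\left(-4 - -4\right) 0}{60} - \frac{53}{155}\right) = - 140 \left(\left(-4 + \left(-1 + 5\right)\right) 0 \cdot \frac{1}{60} - \frac{53}{155}\right) = - 140 \left(\left(-4 + 4\right) 0 \cdot \frac{1}{60} - \frac{53}{155}\right) = - 140 \left(0 \cdot 0 \cdot \frac{1}{60} - \frac{53}{155}\right) = - 140 \left(0 \cdot \frac{1}{60} - \frac{53}{155}\right) = - 140 \left(0 - \frac{53}{155}\right) = \left(-140\right) \left(- \frac{53}{155}\right) = \frac{1484}{31}$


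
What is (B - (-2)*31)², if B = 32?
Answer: 8836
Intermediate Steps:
(B - (-2)*31)² = (32 - (-2)*31)² = (32 - 1*(-62))² = (32 + 62)² = 94² = 8836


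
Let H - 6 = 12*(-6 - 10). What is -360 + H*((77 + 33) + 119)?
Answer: -42954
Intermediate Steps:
H = -186 (H = 6 + 12*(-6 - 10) = 6 + 12*(-16) = 6 - 192 = -186)
-360 + H*((77 + 33) + 119) = -360 - 186*((77 + 33) + 119) = -360 - 186*(110 + 119) = -360 - 186*229 = -360 - 42594 = -42954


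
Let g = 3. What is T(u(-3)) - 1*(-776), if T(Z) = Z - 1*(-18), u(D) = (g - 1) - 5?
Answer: 791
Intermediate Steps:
u(D) = -3 (u(D) = (3 - 1) - 5 = 2 - 5 = -3)
T(Z) = 18 + Z (T(Z) = Z + 18 = 18 + Z)
T(u(-3)) - 1*(-776) = (18 - 3) - 1*(-776) = 15 + 776 = 791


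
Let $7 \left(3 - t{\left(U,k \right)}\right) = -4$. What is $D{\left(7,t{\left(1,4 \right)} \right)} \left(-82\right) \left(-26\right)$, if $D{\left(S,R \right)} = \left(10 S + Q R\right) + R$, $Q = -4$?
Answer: $\frac{884780}{7} \approx 1.264 \cdot 10^{5}$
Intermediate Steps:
$t{\left(U,k \right)} = \frac{25}{7}$ ($t{\left(U,k \right)} = 3 - - \frac{4}{7} = 3 + \frac{4}{7} = \frac{25}{7}$)
$D{\left(S,R \right)} = - 3 R + 10 S$ ($D{\left(S,R \right)} = \left(10 S - 4 R\right) + R = \left(- 4 R + 10 S\right) + R = - 3 R + 10 S$)
$D{\left(7,t{\left(1,4 \right)} \right)} \left(-82\right) \left(-26\right) = \left(\left(-3\right) \frac{25}{7} + 10 \cdot 7\right) \left(-82\right) \left(-26\right) = \left(- \frac{75}{7} + 70\right) \left(-82\right) \left(-26\right) = \frac{415}{7} \left(-82\right) \left(-26\right) = \left(- \frac{34030}{7}\right) \left(-26\right) = \frac{884780}{7}$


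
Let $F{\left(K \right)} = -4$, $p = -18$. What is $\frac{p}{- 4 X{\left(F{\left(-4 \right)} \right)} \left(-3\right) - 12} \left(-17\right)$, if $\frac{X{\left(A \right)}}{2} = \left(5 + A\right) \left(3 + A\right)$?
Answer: $- \frac{17}{2} \approx -8.5$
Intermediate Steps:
$X{\left(A \right)} = 2 \left(3 + A\right) \left(5 + A\right)$ ($X{\left(A \right)} = 2 \left(5 + A\right) \left(3 + A\right) = 2 \left(3 + A\right) \left(5 + A\right)$)
$\frac{p}{- 4 X{\left(F{\left(-4 \right)} \right)} \left(-3\right) - 12} \left(-17\right) = - \frac{18}{- 4 \left(30 + 2 \left(-4\right)^{2} + 16 \left(-4\right)\right) \left(-3\right) - 12} \left(-17\right) = - \frac{18}{- 4 \left(30 + 2 \cdot 16 - 64\right) \left(-3\right) - 12} \left(-17\right) = - \frac{18}{- 4 \left(30 + 32 - 64\right) \left(-3\right) - 12} \left(-17\right) = - \frac{18}{\left(-4\right) \left(-2\right) \left(-3\right) - 12} \left(-17\right) = - \frac{18}{8 \left(-3\right) - 12} \left(-17\right) = - \frac{18}{-24 - 12} \left(-17\right) = - \frac{18}{-36} \left(-17\right) = \left(-18\right) \left(- \frac{1}{36}\right) \left(-17\right) = \frac{1}{2} \left(-17\right) = - \frac{17}{2}$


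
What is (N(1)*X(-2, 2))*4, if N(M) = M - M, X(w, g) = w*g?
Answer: 0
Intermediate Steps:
X(w, g) = g*w
N(M) = 0
(N(1)*X(-2, 2))*4 = (0*(2*(-2)))*4 = (0*(-4))*4 = 0*4 = 0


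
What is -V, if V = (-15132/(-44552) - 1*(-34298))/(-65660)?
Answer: 382014907/731321080 ≈ 0.52236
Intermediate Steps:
V = -382014907/731321080 (V = (-15132*(-1/44552) + 34298)*(-1/65660) = (3783/11138 + 34298)*(-1/65660) = (382014907/11138)*(-1/65660) = -382014907/731321080 ≈ -0.52236)
-V = -1*(-382014907/731321080) = 382014907/731321080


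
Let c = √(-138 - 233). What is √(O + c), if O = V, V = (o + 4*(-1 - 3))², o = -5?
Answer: √(441 + I*√371) ≈ 21.005 + 0.4585*I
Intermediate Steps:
V = 441 (V = (-5 + 4*(-1 - 3))² = (-5 + 4*(-4))² = (-5 - 16)² = (-21)² = 441)
c = I*√371 (c = √(-371) = I*√371 ≈ 19.261*I)
O = 441
√(O + c) = √(441 + I*√371)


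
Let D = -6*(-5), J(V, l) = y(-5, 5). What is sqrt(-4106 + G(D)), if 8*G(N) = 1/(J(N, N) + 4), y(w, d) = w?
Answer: I*sqrt(65698)/4 ≈ 64.079*I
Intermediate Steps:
J(V, l) = -5
D = 30
G(N) = -1/8 (G(N) = 1/(8*(-5 + 4)) = (1/8)/(-1) = (1/8)*(-1) = -1/8)
sqrt(-4106 + G(D)) = sqrt(-4106 - 1/8) = sqrt(-32849/8) = I*sqrt(65698)/4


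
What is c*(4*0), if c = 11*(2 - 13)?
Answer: 0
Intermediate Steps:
c = -121 (c = 11*(-11) = -121)
c*(4*0) = -484*0 = -121*0 = 0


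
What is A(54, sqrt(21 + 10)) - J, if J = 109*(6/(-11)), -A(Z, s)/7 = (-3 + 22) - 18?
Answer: 577/11 ≈ 52.455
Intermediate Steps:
A(Z, s) = -7 (A(Z, s) = -7*((-3 + 22) - 18) = -7*(19 - 18) = -7*1 = -7)
J = -654/11 (J = 109*(6*(-1/11)) = 109*(-6/11) = -654/11 ≈ -59.455)
A(54, sqrt(21 + 10)) - J = -7 - 1*(-654/11) = -7 + 654/11 = 577/11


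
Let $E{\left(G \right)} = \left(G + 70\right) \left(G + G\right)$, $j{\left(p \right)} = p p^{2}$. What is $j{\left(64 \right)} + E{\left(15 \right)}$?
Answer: $264694$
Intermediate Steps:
$j{\left(p \right)} = p^{3}$
$E{\left(G \right)} = 2 G \left(70 + G\right)$ ($E{\left(G \right)} = \left(70 + G\right) 2 G = 2 G \left(70 + G\right)$)
$j{\left(64 \right)} + E{\left(15 \right)} = 64^{3} + 2 \cdot 15 \left(70 + 15\right) = 262144 + 2 \cdot 15 \cdot 85 = 262144 + 2550 = 264694$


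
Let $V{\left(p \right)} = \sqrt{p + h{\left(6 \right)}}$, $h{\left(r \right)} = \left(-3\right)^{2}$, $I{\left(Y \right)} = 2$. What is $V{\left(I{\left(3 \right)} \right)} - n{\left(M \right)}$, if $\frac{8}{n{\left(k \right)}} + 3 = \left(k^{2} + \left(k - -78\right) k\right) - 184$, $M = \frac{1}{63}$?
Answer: $\frac{31752}{737287} + \sqrt{11} \approx 3.3597$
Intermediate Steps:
$h{\left(r \right)} = 9$
$M = \frac{1}{63} \approx 0.015873$
$n{\left(k \right)} = \frac{8}{-187 + k^{2} + k \left(78 + k\right)}$ ($n{\left(k \right)} = \frac{8}{-3 - \left(184 - k^{2} - \left(k - -78\right) k\right)} = \frac{8}{-3 - \left(184 - k^{2} - \left(k + 78\right) k\right)} = \frac{8}{-3 - \left(184 - k^{2} - \left(78 + k\right) k\right)} = \frac{8}{-3 - \left(184 - k^{2} - k \left(78 + k\right)\right)} = \frac{8}{-3 + \left(-184 + k^{2} + k \left(78 + k\right)\right)} = \frac{8}{-187 + k^{2} + k \left(78 + k\right)}$)
$V{\left(p \right)} = \sqrt{9 + p}$ ($V{\left(p \right)} = \sqrt{p + 9} = \sqrt{9 + p}$)
$V{\left(I{\left(3 \right)} \right)} - n{\left(M \right)} = \sqrt{9 + 2} - \frac{8}{-187 + \frac{2}{3969} + 78 \cdot \frac{1}{63}} = \sqrt{11} - \frac{8}{-187 + 2 \cdot \frac{1}{3969} + \frac{26}{21}} = \sqrt{11} - \frac{8}{-187 + \frac{2}{3969} + \frac{26}{21}} = \sqrt{11} - \frac{8}{- \frac{737287}{3969}} = \sqrt{11} - 8 \left(- \frac{3969}{737287}\right) = \sqrt{11} - - \frac{31752}{737287} = \sqrt{11} + \frac{31752}{737287} = \frac{31752}{737287} + \sqrt{11}$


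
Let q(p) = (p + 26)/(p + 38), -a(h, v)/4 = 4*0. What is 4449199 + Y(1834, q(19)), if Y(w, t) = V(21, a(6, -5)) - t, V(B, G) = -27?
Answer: 84534253/19 ≈ 4.4492e+6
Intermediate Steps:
a(h, v) = 0 (a(h, v) = -16*0 = -4*0 = 0)
q(p) = (26 + p)/(38 + p)
Y(w, t) = -27 - t
4449199 + Y(1834, q(19)) = 4449199 + (-27 - (26 + 19)/(38 + 19)) = 4449199 + (-27 - 45/57) = 4449199 + (-27 - 1*15/19) = 4449199 + (-27 - 15/19) = 4449199 - 528/19 = 84534253/19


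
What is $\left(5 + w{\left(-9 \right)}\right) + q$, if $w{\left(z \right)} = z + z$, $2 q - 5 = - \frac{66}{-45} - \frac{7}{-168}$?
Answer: $- \frac{2339}{240} \approx -9.7458$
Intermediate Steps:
$q = \frac{781}{240}$ ($q = \frac{5}{2} + \frac{- \frac{66}{-45} - \frac{7}{-168}}{2} = \frac{5}{2} + \frac{\left(-66\right) \left(- \frac{1}{45}\right) - - \frac{1}{24}}{2} = \frac{5}{2} + \frac{\frac{22}{15} + \frac{1}{24}}{2} = \frac{5}{2} + \frac{1}{2} \cdot \frac{181}{120} = \frac{5}{2} + \frac{181}{240} = \frac{781}{240} \approx 3.2542$)
$w{\left(z \right)} = 2 z$
$\left(5 + w{\left(-9 \right)}\right) + q = \left(5 + 2 \left(-9\right)\right) + \frac{781}{240} = \left(5 - 18\right) + \frac{781}{240} = -13 + \frac{781}{240} = - \frac{2339}{240}$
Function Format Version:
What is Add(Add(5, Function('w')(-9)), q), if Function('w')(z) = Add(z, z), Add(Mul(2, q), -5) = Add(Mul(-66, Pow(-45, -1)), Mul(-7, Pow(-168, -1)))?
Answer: Rational(-2339, 240) ≈ -9.7458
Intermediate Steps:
q = Rational(781, 240) (q = Add(Rational(5, 2), Mul(Rational(1, 2), Add(Mul(-66, Pow(-45, -1)), Mul(-7, Pow(-168, -1))))) = Add(Rational(5, 2), Mul(Rational(1, 2), Add(Mul(-66, Rational(-1, 45)), Mul(-7, Rational(-1, 168))))) = Add(Rational(5, 2), Mul(Rational(1, 2), Add(Rational(22, 15), Rational(1, 24)))) = Add(Rational(5, 2), Mul(Rational(1, 2), Rational(181, 120))) = Add(Rational(5, 2), Rational(181, 240)) = Rational(781, 240) ≈ 3.2542)
Function('w')(z) = Mul(2, z)
Add(Add(5, Function('w')(-9)), q) = Add(Add(5, Mul(2, -9)), Rational(781, 240)) = Add(Add(5, -18), Rational(781, 240)) = Add(-13, Rational(781, 240)) = Rational(-2339, 240)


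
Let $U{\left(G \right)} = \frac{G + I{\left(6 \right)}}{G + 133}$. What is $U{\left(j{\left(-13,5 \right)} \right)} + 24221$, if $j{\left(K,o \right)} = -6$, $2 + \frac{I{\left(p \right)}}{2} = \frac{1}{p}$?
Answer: $\frac{9228172}{381} \approx 24221.0$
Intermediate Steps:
$I{\left(p \right)} = -4 + \frac{2}{p}$
$U{\left(G \right)} = \frac{- \frac{11}{3} + G}{133 + G}$ ($U{\left(G \right)} = \frac{G - \left(4 - \frac{2}{6}\right)}{G + 133} = \frac{G + \left(-4 + 2 \cdot \frac{1}{6}\right)}{133 + G} = \frac{G + \left(-4 + \frac{1}{3}\right)}{133 + G} = \frac{G - \frac{11}{3}}{133 + G} = \frac{- \frac{11}{3} + G}{133 + G}$)
$U{\left(j{\left(-13,5 \right)} \right)} + 24221 = \frac{- \frac{11}{3} - 6}{133 - 6} + 24221 = \frac{1}{127} \left(- \frac{29}{3}\right) + 24221 = - \frac{29}{381} + 24221 = \frac{9228172}{381}$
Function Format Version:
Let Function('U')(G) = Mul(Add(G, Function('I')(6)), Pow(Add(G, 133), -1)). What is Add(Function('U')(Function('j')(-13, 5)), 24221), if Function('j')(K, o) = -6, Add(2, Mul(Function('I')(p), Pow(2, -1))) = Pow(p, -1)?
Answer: Rational(9228172, 381) ≈ 24221.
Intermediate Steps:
Function('I')(p) = Add(-4, Mul(2, Pow(p, -1)))
Function('U')(G) = Mul(Pow(Add(133, G), -1), Add(Rational(-11, 3), G)) (Function('U')(G) = Mul(Add(G, Add(-4, Mul(2, Pow(6, -1)))), Pow(Add(G, 133), -1)) = Mul(Add(G, Add(-4, Mul(2, Rational(1, 6)))), Pow(Add(133, G), -1)) = Mul(Add(G, Add(-4, Rational(1, 3))), Pow(Add(133, G), -1)) = Mul(Add(G, Rational(-11, 3)), Pow(Add(133, G), -1)) = Mul(Add(Rational(-11, 3), G), Pow(Add(133, G), -1)) = Mul(Pow(Add(133, G), -1), Add(Rational(-11, 3), G)))
Add(Function('U')(Function('j')(-13, 5)), 24221) = Add(Mul(Pow(Add(133, -6), -1), Add(Rational(-11, 3), -6)), 24221) = Add(Mul(Pow(127, -1), Rational(-29, 3)), 24221) = Add(Mul(Rational(1, 127), Rational(-29, 3)), 24221) = Add(Rational(-29, 381), 24221) = Rational(9228172, 381)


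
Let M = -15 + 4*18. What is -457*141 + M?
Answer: -64380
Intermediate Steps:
M = 57 (M = -15 + 72 = 57)
-457*141 + M = -457*141 + 57 = -64437 + 57 = -64380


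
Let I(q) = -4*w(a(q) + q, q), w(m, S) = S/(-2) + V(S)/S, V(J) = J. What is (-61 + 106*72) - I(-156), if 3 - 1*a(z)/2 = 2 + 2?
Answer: 7887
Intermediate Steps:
a(z) = -2 (a(z) = 6 - 2*(2 + 2) = 6 - 2*4 = 6 - 8 = -2)
w(m, S) = 1 - S/2 (w(m, S) = S/(-2) + S/S = S*(-1/2) + 1 = -S/2 + 1 = 1 - S/2)
I(q) = -4 + 2*q (I(q) = -4*(1 - q/2) = -4 + 2*q)
(-61 + 106*72) - I(-156) = (-61 + 106*72) - (-4 + 2*(-156)) = (-61 + 7632) - (-4 - 312) = 7571 - 1*(-316) = 7571 + 316 = 7887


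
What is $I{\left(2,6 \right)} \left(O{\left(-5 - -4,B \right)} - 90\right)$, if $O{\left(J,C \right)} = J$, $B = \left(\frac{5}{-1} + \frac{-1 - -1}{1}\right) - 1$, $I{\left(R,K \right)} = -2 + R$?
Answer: $0$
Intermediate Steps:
$B = -6$ ($B = \left(5 \left(-1\right) + \left(-1 + 1\right) 1\right) - 1 = \left(-5 + 0 \cdot 1\right) - 1 = \left(-5 + 0\right) - 1 = -5 - 1 = -6$)
$I{\left(2,6 \right)} \left(O{\left(-5 - -4,B \right)} - 90\right) = \left(-2 + 2\right) \left(\left(-5 - -4\right) - 90\right) = 0 \left(\left(-5 + 4\right) - 90\right) = 0 \left(-1 - 90\right) = 0 \left(-91\right) = 0$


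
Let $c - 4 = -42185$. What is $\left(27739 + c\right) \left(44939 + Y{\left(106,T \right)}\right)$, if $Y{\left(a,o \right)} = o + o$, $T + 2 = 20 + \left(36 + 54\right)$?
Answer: $-652128510$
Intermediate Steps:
$T = 108$ ($T = -2 + \left(20 + \left(36 + 54\right)\right) = -2 + \left(20 + 90\right) = -2 + 110 = 108$)
$c = -42181$ ($c = 4 - 42185 = -42181$)
$Y{\left(a,o \right)} = 2 o$
$\left(27739 + c\right) \left(44939 + Y{\left(106,T \right)}\right) = \left(27739 - 42181\right) \left(44939 + 2 \cdot 108\right) = - 14442 \left(44939 + 216\right) = \left(-14442\right) 45155 = -652128510$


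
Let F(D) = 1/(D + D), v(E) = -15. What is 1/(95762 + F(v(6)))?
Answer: 30/2872859 ≈ 1.0443e-5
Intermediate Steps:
F(D) = 1/(2*D)
1/(95762 + F(v(6))) = 1/(95762 + (½)/(-15)) = 1/(95762 + (½)*(-1/15)) = 1/(95762 - 1/30) = 1/(2872859/30) = 30/2872859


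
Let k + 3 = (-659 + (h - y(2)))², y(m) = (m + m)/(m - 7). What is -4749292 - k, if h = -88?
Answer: -132652586/25 ≈ -5.3061e+6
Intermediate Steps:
y(m) = 2*m/(-7 + m) (y(m) = (2*m)/(-7 + m) = 2*m/(-7 + m))
k = 13920286/25 (k = -3 + (-659 + (-88 - 2*2/(-7 + 2)))² = -3 + (-659 + (-88 - 2*2/(-5)))² = -3 + (-659 + (-88 - 2*2*(-1)/5))² = -3 + (-659 + (-88 - 1*(-⅘)))² = -3 + (-659 + (-88 + ⅘))² = -3 + (-659 - 436/5)² = -3 + (-3731/5)² = -3 + 13920361/25 = 13920286/25 ≈ 5.5681e+5)
-4749292 - k = -4749292 - 1*13920286/25 = -4749292 - 13920286/25 = -132652586/25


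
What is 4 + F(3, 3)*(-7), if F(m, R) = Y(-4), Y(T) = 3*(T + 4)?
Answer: 4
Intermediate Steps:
Y(T) = 12 + 3*T (Y(T) = 3*(4 + T) = 12 + 3*T)
F(m, R) = 0 (F(m, R) = 12 + 3*(-4) = 12 - 12 = 0)
4 + F(3, 3)*(-7) = 4 + 0*(-7) = 4 + 0 = 4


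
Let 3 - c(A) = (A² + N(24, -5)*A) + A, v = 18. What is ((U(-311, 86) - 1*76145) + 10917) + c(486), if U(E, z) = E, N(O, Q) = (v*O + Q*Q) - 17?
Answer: -516058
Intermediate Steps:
N(O, Q) = -17 + Q² + 18*O (N(O, Q) = (18*O + Q*Q) - 17 = (18*O + Q²) - 17 = (Q² + 18*O) - 17 = -17 + Q² + 18*O)
c(A) = 3 - A² - 441*A (c(A) = 3 - ((A² + (-17 + (-5)² + 18*24)*A) + A) = 3 - ((A² + (-17 + 25 + 432)*A) + A) = 3 - ((A² + 440*A) + A) = 3 - (A² + 441*A) = 3 + (-A² - 441*A) = 3 - A² - 441*A)
((U(-311, 86) - 1*76145) + 10917) + c(486) = ((-311 - 1*76145) + 10917) + (3 - 1*486² - 441*486) = ((-311 - 76145) + 10917) + (3 - 1*236196 - 214326) = (-76456 + 10917) + (3 - 236196 - 214326) = -65539 - 450519 = -516058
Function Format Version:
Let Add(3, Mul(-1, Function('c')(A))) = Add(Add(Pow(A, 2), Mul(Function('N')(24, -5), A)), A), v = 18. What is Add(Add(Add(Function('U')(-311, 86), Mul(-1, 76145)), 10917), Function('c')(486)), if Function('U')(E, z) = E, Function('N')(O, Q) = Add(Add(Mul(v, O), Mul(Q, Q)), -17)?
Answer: -516058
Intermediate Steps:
Function('N')(O, Q) = Add(-17, Pow(Q, 2), Mul(18, O)) (Function('N')(O, Q) = Add(Add(Mul(18, O), Mul(Q, Q)), -17) = Add(Add(Mul(18, O), Pow(Q, 2)), -17) = Add(Add(Pow(Q, 2), Mul(18, O)), -17) = Add(-17, Pow(Q, 2), Mul(18, O)))
Function('c')(A) = Add(3, Mul(-1, Pow(A, 2)), Mul(-441, A)) (Function('c')(A) = Add(3, Mul(-1, Add(Add(Pow(A, 2), Mul(Add(-17, Pow(-5, 2), Mul(18, 24)), A)), A))) = Add(3, Mul(-1, Add(Add(Pow(A, 2), Mul(Add(-17, 25, 432), A)), A))) = Add(3, Mul(-1, Add(Add(Pow(A, 2), Mul(440, A)), A))) = Add(3, Mul(-1, Add(Pow(A, 2), Mul(441, A)))) = Add(3, Add(Mul(-1, Pow(A, 2)), Mul(-441, A))) = Add(3, Mul(-1, Pow(A, 2)), Mul(-441, A)))
Add(Add(Add(Function('U')(-311, 86), Mul(-1, 76145)), 10917), Function('c')(486)) = Add(Add(Add(-311, Mul(-1, 76145)), 10917), Add(3, Mul(-1, Pow(486, 2)), Mul(-441, 486))) = Add(Add(Add(-311, -76145), 10917), Add(3, Mul(-1, 236196), -214326)) = Add(Add(-76456, 10917), Add(3, -236196, -214326)) = Add(-65539, -450519) = -516058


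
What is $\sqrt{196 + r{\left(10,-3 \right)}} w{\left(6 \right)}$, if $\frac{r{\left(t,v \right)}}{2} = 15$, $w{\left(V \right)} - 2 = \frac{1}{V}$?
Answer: $\frac{13 \sqrt{226}}{6} \approx 32.572$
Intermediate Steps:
$w{\left(V \right)} = 2 + \frac{1}{V}$
$r{\left(t,v \right)} = 30$ ($r{\left(t,v \right)} = 2 \cdot 15 = 30$)
$\sqrt{196 + r{\left(10,-3 \right)}} w{\left(6 \right)} = \sqrt{196 + 30} \left(2 + \frac{1}{6}\right) = \sqrt{226} \left(2 + \frac{1}{6}\right) = \sqrt{226} \cdot \frac{13}{6} = \frac{13 \sqrt{226}}{6}$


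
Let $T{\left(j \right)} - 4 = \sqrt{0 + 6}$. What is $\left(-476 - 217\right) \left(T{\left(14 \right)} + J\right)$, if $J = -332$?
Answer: $227304 - 693 \sqrt{6} \approx 2.2561 \cdot 10^{5}$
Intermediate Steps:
$T{\left(j \right)} = 4 + \sqrt{6}$ ($T{\left(j \right)} = 4 + \sqrt{0 + 6} = 4 + \sqrt{6}$)
$\left(-476 - 217\right) \left(T{\left(14 \right)} + J\right) = \left(-476 - 217\right) \left(\left(4 + \sqrt{6}\right) - 332\right) = - 693 \left(-328 + \sqrt{6}\right) = 227304 - 693 \sqrt{6}$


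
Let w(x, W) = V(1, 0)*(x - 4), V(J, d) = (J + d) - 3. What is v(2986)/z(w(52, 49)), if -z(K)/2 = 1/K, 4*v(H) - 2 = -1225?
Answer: -14676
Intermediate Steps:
V(J, d) = -3 + J + d
w(x, W) = 8 - 2*x (w(x, W) = (-3 + 1 + 0)*(x - 4) = -2*(-4 + x) = 8 - 2*x)
v(H) = -1223/4 (v(H) = ½ + (¼)*(-1225) = ½ - 1225/4 = -1223/4)
z(K) = -2/K
v(2986)/z(w(52, 49)) = -1223/(4*((-2/(8 - 2*52)))) = -1223/(4*((-2/(8 - 104)))) = -1223/(4*((-2/(-96)))) = -1223/(4*((-2*(-1/96)))) = -1223/(4*1/48) = -1223/4*48 = -14676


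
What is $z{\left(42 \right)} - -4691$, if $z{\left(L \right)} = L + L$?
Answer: $4775$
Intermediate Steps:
$z{\left(L \right)} = 2 L$
$z{\left(42 \right)} - -4691 = 2 \cdot 42 - -4691 = 84 + 4691 = 4775$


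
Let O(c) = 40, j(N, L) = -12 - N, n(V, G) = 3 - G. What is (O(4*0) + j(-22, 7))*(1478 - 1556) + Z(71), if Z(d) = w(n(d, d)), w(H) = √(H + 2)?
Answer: -3900 + I*√66 ≈ -3900.0 + 8.124*I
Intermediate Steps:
w(H) = √(2 + H)
Z(d) = √(5 - d) (Z(d) = √(2 + (3 - d)) = √(5 - d))
(O(4*0) + j(-22, 7))*(1478 - 1556) + Z(71) = (40 + (-12 - 1*(-22)))*(1478 - 1556) + √(5 - 1*71) = (40 + (-12 + 22))*(-78) + √(5 - 71) = (40 + 10)*(-78) + √(-66) = 50*(-78) + I*√66 = -3900 + I*√66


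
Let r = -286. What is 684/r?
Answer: -342/143 ≈ -2.3916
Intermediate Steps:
684/r = 684/(-286) = 684*(-1/286) = -342/143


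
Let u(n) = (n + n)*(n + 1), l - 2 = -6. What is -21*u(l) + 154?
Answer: -350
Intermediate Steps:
l = -4 (l = 2 - 6 = -4)
u(n) = 2*n*(1 + n) (u(n) = (2*n)*(1 + n) = 2*n*(1 + n))
-21*u(l) + 154 = -42*(-4)*(1 - 4) + 154 = -42*(-4)*(-3) + 154 = -21*24 + 154 = -504 + 154 = -350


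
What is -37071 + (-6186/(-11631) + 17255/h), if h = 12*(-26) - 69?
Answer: -54825057740/1477137 ≈ -37116.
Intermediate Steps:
h = -381 (h = -312 - 69 = -381)
-37071 + (-6186/(-11631) + 17255/h) = -37071 + (-6186/(-11631) + 17255/(-381)) = -37071 + (-6186*(-1/11631) + 17255*(-1/381)) = -37071 + (2062/3877 - 17255/381) = -37071 - 66112013/1477137 = -54825057740/1477137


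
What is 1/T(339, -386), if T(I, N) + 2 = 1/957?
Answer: -957/1913 ≈ -0.50026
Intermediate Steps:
T(I, N) = -1913/957 (T(I, N) = -2 + 1/957 = -1913/957)
1/T(339, -386) = 1/(-1913/957) = -957/1913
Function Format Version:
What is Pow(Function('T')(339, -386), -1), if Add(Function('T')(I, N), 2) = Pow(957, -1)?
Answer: Rational(-957, 1913) ≈ -0.50026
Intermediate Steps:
Function('T')(I, N) = Rational(-1913, 957) (Function('T')(I, N) = Add(-2, Pow(957, -1)) = Add(-2, Rational(1, 957)) = Rational(-1913, 957))
Pow(Function('T')(339, -386), -1) = Pow(Rational(-1913, 957), -1) = Rational(-957, 1913)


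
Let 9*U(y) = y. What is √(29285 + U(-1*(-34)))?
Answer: √263599/3 ≈ 171.14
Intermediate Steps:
U(y) = y/9
√(29285 + U(-1*(-34))) = √(29285 + (-1*(-34))/9) = √(29285 + (⅑)*34) = √(29285 + 34/9) = √(263599/9) = √263599/3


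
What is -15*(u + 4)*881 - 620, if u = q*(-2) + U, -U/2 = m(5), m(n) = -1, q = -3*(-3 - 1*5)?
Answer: 554410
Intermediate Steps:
q = 24 (q = -3*(-3 - 5) = -3*(-8) = 24)
U = 2 (U = -2*(-1) = 2)
u = -46 (u = 24*(-2) + 2 = -48 + 2 = -46)
-15*(u + 4)*881 - 620 = -15*(-46 + 4)*881 - 620 = -15*(-42)*881 - 620 = 630*881 - 620 = 555030 - 620 = 554410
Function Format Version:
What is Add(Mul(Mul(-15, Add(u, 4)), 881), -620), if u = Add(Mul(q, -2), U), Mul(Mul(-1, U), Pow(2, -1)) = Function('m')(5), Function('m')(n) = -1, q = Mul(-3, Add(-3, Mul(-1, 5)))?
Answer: 554410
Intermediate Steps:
q = 24 (q = Mul(-3, Add(-3, -5)) = Mul(-3, -8) = 24)
U = 2 (U = Mul(-2, -1) = 2)
u = -46 (u = Add(Mul(24, -2), 2) = Add(-48, 2) = -46)
Add(Mul(Mul(-15, Add(u, 4)), 881), -620) = Add(Mul(Mul(-15, Add(-46, 4)), 881), -620) = Add(Mul(Mul(-15, -42), 881), -620) = Add(Mul(630, 881), -620) = Add(555030, -620) = 554410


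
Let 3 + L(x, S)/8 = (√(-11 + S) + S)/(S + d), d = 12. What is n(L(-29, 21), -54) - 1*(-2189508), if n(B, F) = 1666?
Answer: 2191174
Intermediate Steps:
L(x, S) = -24 + 8*(S + √(-11 + S))/(12 + S) (L(x, S) = -24 + 8*((√(-11 + S) + S)/(S + 12)) = -24 + 8*((S + √(-11 + S))/(12 + S)) = -24 + 8*(S + √(-11 + S))/(12 + S))
n(L(-29, 21), -54) - 1*(-2189508) = 1666 - 1*(-2189508) = 1666 + 2189508 = 2191174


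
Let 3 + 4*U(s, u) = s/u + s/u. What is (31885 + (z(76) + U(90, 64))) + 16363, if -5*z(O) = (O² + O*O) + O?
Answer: 14695153/320 ≈ 45922.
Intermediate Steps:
z(O) = -2*O²/5 - O/5 (z(O) = -((O² + O*O) + O)/5 = -((O² + O²) + O)/5 = -(2*O² + O)/5 = -(O + 2*O²)/5 = -2*O²/5 - O/5)
U(s, u) = -¾ + s/(2*u) (U(s, u) = -¾ + (s/u + s/u)/4 = -¾ + (2*s/u)/4 = -¾ + s/(2*u))
(31885 + (z(76) + U(90, 64))) + 16363 = (31885 + (-⅕*76*(1 + 2*76) + (-¾ + (½)*90/64))) + 16363 = (31885 + (-⅕*76*(1 + 152) + (-¾ + (½)*90*(1/64)))) + 16363 = (31885 + (-⅕*76*153 + (-¾ + 45/64))) + 16363 = (31885 + (-11628/5 - 3/64)) + 16363 = (31885 - 744207/320) + 16363 = 9458993/320 + 16363 = 14695153/320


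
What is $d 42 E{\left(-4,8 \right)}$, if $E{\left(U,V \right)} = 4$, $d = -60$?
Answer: $-10080$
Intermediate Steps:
$d 42 E{\left(-4,8 \right)} = \left(-60\right) 42 \cdot 4 = \left(-2520\right) 4 = -10080$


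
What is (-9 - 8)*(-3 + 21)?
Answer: -306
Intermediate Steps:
(-9 - 8)*(-3 + 21) = -17*18 = -306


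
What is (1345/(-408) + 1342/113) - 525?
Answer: -23809049/46104 ≈ -516.42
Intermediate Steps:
(1345/(-408) + 1342/113) - 525 = (1345*(-1/408) + 1342*(1/113)) - 525 = (-1345/408 + 1342/113) - 525 = 395551/46104 - 525 = -23809049/46104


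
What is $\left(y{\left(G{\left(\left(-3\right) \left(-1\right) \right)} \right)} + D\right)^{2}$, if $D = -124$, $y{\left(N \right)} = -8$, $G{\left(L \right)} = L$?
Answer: $17424$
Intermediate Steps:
$\left(y{\left(G{\left(\left(-3\right) \left(-1\right) \right)} \right)} + D\right)^{2} = \left(-8 - 124\right)^{2} = \left(-132\right)^{2} = 17424$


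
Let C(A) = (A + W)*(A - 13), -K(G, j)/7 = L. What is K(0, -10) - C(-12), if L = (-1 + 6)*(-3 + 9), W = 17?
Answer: -85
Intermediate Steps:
L = 30 (L = 5*6 = 30)
K(G, j) = -210 (K(G, j) = -7*30 = -210)
C(A) = (-13 + A)*(17 + A) (C(A) = (A + 17)*(A - 13) = (17 + A)*(-13 + A) = (-13 + A)*(17 + A))
K(0, -10) - C(-12) = -210 - (-221 + (-12)**2 + 4*(-12)) = -210 - (-221 + 144 - 48) = -210 - 1*(-125) = -210 + 125 = -85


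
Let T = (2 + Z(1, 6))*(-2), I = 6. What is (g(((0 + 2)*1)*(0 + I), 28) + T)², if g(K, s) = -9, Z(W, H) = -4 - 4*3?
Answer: 361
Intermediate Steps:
Z(W, H) = -16 (Z(W, H) = -4 - 12 = -16)
T = 28 (T = (2 - 16)*(-2) = -14*(-2) = 28)
(g(((0 + 2)*1)*(0 + I), 28) + T)² = (-9 + 28)² = 19² = 361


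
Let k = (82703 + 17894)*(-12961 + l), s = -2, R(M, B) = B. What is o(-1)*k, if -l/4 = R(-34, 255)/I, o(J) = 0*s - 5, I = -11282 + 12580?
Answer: 4231209914015/649 ≈ 6.5196e+9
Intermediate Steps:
I = 1298
o(J) = -5 (o(J) = 0*(-2) - 5 = 0 - 5 = -5)
l = -510/649 (l = -1020/1298 = -4*255/1298 = -510/649 ≈ -0.78582)
k = -846241982803/649 (k = (82703 + 17894)*(-12961 - 510/649) = 100597*(-8412199/649) = -846241982803/649 ≈ -1.3039e+9)
o(-1)*k = -5*(-846241982803/649) = 4231209914015/649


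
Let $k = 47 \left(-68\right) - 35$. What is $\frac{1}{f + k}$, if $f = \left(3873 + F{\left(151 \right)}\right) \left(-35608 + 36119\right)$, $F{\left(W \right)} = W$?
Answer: $\frac{1}{2053033} \approx 4.8708 \cdot 10^{-7}$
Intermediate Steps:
$k = -3231$ ($k = -3196 - 35 = -3231$)
$f = 2056264$ ($f = \left(3873 + 151\right) \left(-35608 + 36119\right) = 4024 \cdot 511 = 2056264$)
$\frac{1}{f + k} = \frac{1}{2056264 - 3231} = \frac{1}{2053033}$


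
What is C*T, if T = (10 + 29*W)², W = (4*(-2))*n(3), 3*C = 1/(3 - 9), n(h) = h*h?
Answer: -2159042/9 ≈ -2.3989e+5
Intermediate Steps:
n(h) = h²
C = -1/18 (C = 1/(3*(3 - 9)) = (⅓)/(-6) = (⅓)*(-⅙) = -1/18 ≈ -0.055556)
W = -72 (W = (4*(-2))*3² = -8*9 = -72)
T = 4318084 (T = (10 + 29*(-72))² = (10 - 2088)² = (-2078)² = 4318084)
C*T = -1/18*4318084 = -2159042/9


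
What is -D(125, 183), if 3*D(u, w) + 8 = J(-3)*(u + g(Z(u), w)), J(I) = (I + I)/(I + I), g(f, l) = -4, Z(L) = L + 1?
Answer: -113/3 ≈ -37.667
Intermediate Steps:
Z(L) = 1 + L
J(I) = 1 (J(I) = (2*I)/((2*I)) = (2*I)*(1/(2*I)) = 1)
D(u, w) = -4 + u/3 (D(u, w) = -8/3 + (1*(u - 4))/3 = -8/3 + (1*(-4 + u))/3 = -8/3 + (-4 + u)/3 = -8/3 + (-4/3 + u/3) = -4 + u/3)
-D(125, 183) = -(-4 + (⅓)*125) = -(-4 + 125/3) = -1*113/3 = -113/3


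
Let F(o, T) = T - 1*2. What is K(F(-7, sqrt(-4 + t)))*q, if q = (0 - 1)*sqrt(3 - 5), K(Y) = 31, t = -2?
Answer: -31*I*sqrt(2) ≈ -43.841*I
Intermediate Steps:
F(o, T) = -2 + T (F(o, T) = T - 2 = -2 + T)
q = -I*sqrt(2) (q = -sqrt(-2) = -I*sqrt(2) ≈ -1.4142*I)
K(F(-7, sqrt(-4 + t)))*q = 31*(-I*sqrt(2)) = -31*I*sqrt(2)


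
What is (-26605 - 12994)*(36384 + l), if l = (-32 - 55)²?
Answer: -1740494847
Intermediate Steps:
l = 7569 (l = (-87)² = 7569)
(-26605 - 12994)*(36384 + l) = (-26605 - 12994)*(36384 + 7569) = -39599*43953 = -1740494847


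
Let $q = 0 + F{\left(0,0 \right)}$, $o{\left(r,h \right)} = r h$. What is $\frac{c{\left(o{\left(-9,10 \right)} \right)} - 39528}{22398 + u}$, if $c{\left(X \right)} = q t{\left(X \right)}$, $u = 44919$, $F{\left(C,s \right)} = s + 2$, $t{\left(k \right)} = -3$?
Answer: $- \frac{13178}{22439} \approx -0.58728$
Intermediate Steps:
$F{\left(C,s \right)} = 2 + s$
$o{\left(r,h \right)} = h r$
$q = 2$ ($q = 0 + \left(2 + 0\right) = 0 + 2 = 2$)
$c{\left(X \right)} = -6$ ($c{\left(X \right)} = 2 \left(-3\right) = -6$)
$\frac{c{\left(o{\left(-9,10 \right)} \right)} - 39528}{22398 + u} = \frac{-6 - 39528}{22398 + 44919} = - \frac{39534}{67317} = \left(-39534\right) \frac{1}{67317} = - \frac{13178}{22439}$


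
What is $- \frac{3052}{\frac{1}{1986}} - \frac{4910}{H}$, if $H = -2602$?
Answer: $- \frac{7885712417}{1301} \approx -6.0613 \cdot 10^{6}$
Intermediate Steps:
$- \frac{3052}{\frac{1}{1986}} - \frac{4910}{H} = - \frac{3052}{\frac{1}{1986}} - \frac{4910}{-2602} = - 3052 \frac{1}{\frac{1}{1986}} - - \frac{2455}{1301} = \left(-3052\right) 1986 + \frac{2455}{1301} = -6061272 + \frac{2455}{1301} = - \frac{7885712417}{1301}$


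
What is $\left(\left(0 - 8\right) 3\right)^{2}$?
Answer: $576$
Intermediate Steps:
$\left(\left(0 - 8\right) 3\right)^{2} = \left(\left(-8\right) 3\right)^{2} = \left(-24\right)^{2} = 576$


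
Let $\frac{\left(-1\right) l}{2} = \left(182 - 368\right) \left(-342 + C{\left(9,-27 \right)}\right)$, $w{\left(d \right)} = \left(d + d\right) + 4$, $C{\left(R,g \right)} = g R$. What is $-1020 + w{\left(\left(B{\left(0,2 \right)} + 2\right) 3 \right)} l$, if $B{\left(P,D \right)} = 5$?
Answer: $-10011540$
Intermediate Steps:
$C{\left(R,g \right)} = R g$
$w{\left(d \right)} = 4 + 2 d$ ($w{\left(d \right)} = 2 d + 4 = 4 + 2 d$)
$l = -217620$ ($l = - 2 \left(182 - 368\right) \left(-342 + 9 \left(-27\right)\right) = - 2 \left(- 186 \left(-342 - 243\right)\right) = - 2 \left(\left(-186\right) \left(-585\right)\right) = \left(-2\right) 108810 = -217620$)
$-1020 + w{\left(\left(B{\left(0,2 \right)} + 2\right) 3 \right)} l = -1020 + \left(4 + 2 \left(5 + 2\right) 3\right) \left(-217620\right) = -1020 + \left(4 + 2 \cdot 7 \cdot 3\right) \left(-217620\right) = -1020 + \left(4 + 2 \cdot 21\right) \left(-217620\right) = -1020 + \left(4 + 42\right) \left(-217620\right) = -1020 + 46 \left(-217620\right) = -1020 - 10010520 = -10011540$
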